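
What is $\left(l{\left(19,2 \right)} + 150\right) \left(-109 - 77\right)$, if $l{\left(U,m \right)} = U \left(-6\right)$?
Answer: $-6696$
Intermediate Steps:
$l{\left(U,m \right)} = - 6 U$
$\left(l{\left(19,2 \right)} + 150\right) \left(-109 - 77\right) = \left(\left(-6\right) 19 + 150\right) \left(-109 - 77\right) = \left(-114 + 150\right) \left(-186\right) = 36 \left(-186\right) = -6696$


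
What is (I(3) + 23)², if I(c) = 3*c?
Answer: 1024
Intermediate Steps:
(I(3) + 23)² = (3*3 + 23)² = (9 + 23)² = 32² = 1024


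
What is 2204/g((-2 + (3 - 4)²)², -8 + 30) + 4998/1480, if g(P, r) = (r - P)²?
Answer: 2733019/326340 ≈ 8.3748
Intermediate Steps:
2204/g((-2 + (3 - 4)²)², -8 + 30) + 4998/1480 = 2204/(((-2 + (3 - 4)²)² - (-8 + 30))²) + 4998/1480 = 2204/(((-2 + (-1)²)² - 1*22)²) + 4998*(1/1480) = 2204/(((-2 + 1)² - 22)²) + 2499/740 = 2204/(((-1)² - 22)²) + 2499/740 = 2204/((1 - 22)²) + 2499/740 = 2204/((-21)²) + 2499/740 = 2204/441 + 2499/740 = 2733019/326340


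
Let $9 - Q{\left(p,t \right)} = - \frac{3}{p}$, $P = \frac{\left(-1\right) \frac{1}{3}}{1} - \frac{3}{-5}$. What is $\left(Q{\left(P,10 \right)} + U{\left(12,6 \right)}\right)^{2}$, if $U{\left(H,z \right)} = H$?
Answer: $\frac{16641}{16} \approx 1040.1$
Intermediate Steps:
$P = \frac{4}{15}$ ($P = \left(-1\right) \frac{1}{3} \cdot 1 - - \frac{3}{5} = \left(- \frac{1}{3}\right) 1 + \frac{3}{5} = - \frac{1}{3} + \frac{3}{5} = \frac{4}{15} \approx 0.26667$)
$Q{\left(p,t \right)} = 9 + \frac{3}{p}$ ($Q{\left(p,t \right)} = 9 - - \frac{3}{p} = 9 + \frac{3}{p}$)
$\left(Q{\left(P,10 \right)} + U{\left(12,6 \right)}\right)^{2} = \left(\left(9 + \frac{3}{\frac{4}{15}}\right) + 12\right)^{2} = \left(\left(9 + 3 \cdot \frac{15}{4}\right) + 12\right)^{2} = \left(\left(9 + \frac{45}{4}\right) + 12\right)^{2} = \left(\frac{81}{4} + 12\right)^{2} = \left(\frac{129}{4}\right)^{2} = \frac{16641}{16}$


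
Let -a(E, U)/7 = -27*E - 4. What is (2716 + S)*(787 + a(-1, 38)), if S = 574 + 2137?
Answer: 3397302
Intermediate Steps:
S = 2711
a(E, U) = 28 + 189*E (a(E, U) = -7*(-27*E - 4) = -7*(-4 - 27*E) = 28 + 189*E)
(2716 + S)*(787 + a(-1, 38)) = (2716 + 2711)*(787 + (28 + 189*(-1))) = 5427*(787 + (28 - 189)) = 5427*(787 - 161) = 5427*626 = 3397302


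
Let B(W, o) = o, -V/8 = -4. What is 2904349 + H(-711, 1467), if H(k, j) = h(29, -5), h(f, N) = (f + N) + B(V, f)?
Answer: 2904402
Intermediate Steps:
V = 32 (V = -8*(-4) = 32)
h(f, N) = N + 2*f (h(f, N) = (f + N) + f = (N + f) + f = N + 2*f)
H(k, j) = 53 (H(k, j) = -5 + 2*29 = -5 + 58 = 53)
2904349 + H(-711, 1467) = 2904349 + 53 = 2904402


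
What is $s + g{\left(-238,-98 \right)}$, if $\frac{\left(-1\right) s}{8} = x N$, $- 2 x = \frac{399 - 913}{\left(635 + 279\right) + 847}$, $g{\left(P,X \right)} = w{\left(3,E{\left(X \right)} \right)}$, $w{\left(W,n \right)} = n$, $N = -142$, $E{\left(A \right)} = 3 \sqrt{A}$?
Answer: $\frac{291952}{1761} + 21 i \sqrt{2} \approx 165.79 + 29.698 i$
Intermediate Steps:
$g{\left(P,X \right)} = 3 \sqrt{X}$
$x = \frac{257}{1761}$ ($x = - \frac{\left(399 - 913\right) \frac{1}{\left(635 + 279\right) + 847}}{2} = - \frac{\left(-514\right) \frac{1}{914 + 847}}{2} = - \frac{\left(-514\right) \frac{1}{1761}}{2} = \left(- \frac{1}{2}\right) \left(- \frac{514}{1761}\right) = \frac{257}{1761} \approx 0.14594$)
$s = \frac{291952}{1761}$ ($s = - 8 \cdot \frac{257}{1761} \left(-142\right) = \left(-8\right) \left(- \frac{36494}{1761}\right) = \frac{291952}{1761} \approx 165.79$)
$s + g{\left(-238,-98 \right)} = \frac{291952}{1761} + 3 \sqrt{-98} = \frac{291952}{1761} + 3 \cdot 7 i \sqrt{2} = \frac{291952}{1761} + 21 i \sqrt{2}$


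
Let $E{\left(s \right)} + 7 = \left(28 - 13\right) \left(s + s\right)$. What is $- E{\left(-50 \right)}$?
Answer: $1507$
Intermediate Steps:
$E{\left(s \right)} = -7 + 30 s$ ($E{\left(s \right)} = -7 + \left(28 - 13\right) \left(s + s\right) = -7 + 15 \cdot 2 s = -7 + 30 s$)
$- E{\left(-50 \right)} = - (-7 + 30 \left(-50\right)) = - (-7 - 1500) = \left(-1\right) \left(-1507\right) = 1507$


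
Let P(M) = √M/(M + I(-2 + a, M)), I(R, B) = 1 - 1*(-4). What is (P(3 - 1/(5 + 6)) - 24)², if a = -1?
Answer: 4360096/7569 - 64*√22/29 ≈ 565.70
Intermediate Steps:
I(R, B) = 5 (I(R, B) = 1 + 4 = 5)
P(M) = √M/(5 + M) (P(M) = √M/(M + 5) = √M/(5 + M))
(P(3 - 1/(5 + 6)) - 24)² = (√(3 - 1/(5 + 6))/(5 + (3 - 1/(5 + 6))) - 24)² = (√(3 - 1/11)/(5 + (3 - 1/11)) - 24)² = (√(32/11)/(5 + 32/11) - 24)² = ((4*√22/11)/(87/11) - 24)² = ((4*√22/11)*(11/87) - 24)² = (4*√22/87 - 24)² = (-24 + 4*√22/87)²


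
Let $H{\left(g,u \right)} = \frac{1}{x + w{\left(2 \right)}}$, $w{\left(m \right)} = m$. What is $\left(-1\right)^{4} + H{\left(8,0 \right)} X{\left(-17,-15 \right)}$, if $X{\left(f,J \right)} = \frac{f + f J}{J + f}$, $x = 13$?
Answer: $\frac{121}{240} \approx 0.50417$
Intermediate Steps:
$H{\left(g,u \right)} = \frac{1}{15}$ ($H{\left(g,u \right)} = \frac{1}{13 + 2} = \frac{1}{15}$)
$X{\left(f,J \right)} = \frac{f + J f}{J + f}$
$\left(-1\right)^{4} + H{\left(8,0 \right)} X{\left(-17,-15 \right)} = \left(-1\right)^{4} + \frac{\left(-17\right) \frac{1}{-15 - 17} \left(1 - 15\right)}{15} = 1 + \frac{\left(-17\right) \frac{1}{-32} \left(-14\right)}{15} = 1 + \frac{\left(-17\right) \left(- \frac{1}{32}\right) \left(-14\right)}{15} = 1 + \frac{1}{15} \left(- \frac{119}{16}\right) = 1 - \frac{119}{240} = \frac{121}{240}$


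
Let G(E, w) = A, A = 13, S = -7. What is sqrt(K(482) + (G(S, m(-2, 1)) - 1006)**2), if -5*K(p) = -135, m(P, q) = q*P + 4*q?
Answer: 42*sqrt(559) ≈ 993.01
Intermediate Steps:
m(P, q) = 4*q + P*q (m(P, q) = P*q + 4*q = 4*q + P*q)
K(p) = 27 (K(p) = -1/5*(-135) = 27)
G(E, w) = 13
sqrt(K(482) + (G(S, m(-2, 1)) - 1006)**2) = sqrt(27 + (13 - 1006)**2) = sqrt(27 + (-993)**2) = sqrt(27 + 986049) = sqrt(986076) = 42*sqrt(559)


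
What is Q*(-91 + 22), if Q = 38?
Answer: -2622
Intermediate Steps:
Q*(-91 + 22) = 38*(-91 + 22) = 38*(-69) = -2622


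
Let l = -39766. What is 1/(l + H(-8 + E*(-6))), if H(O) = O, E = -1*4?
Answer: -1/39750 ≈ -2.5157e-5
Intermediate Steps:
E = -4
1/(l + H(-8 + E*(-6))) = 1/(-39766 + (-8 - 4*(-6))) = 1/(-39766 + (-8 + 24)) = 1/(-39766 + 16) = 1/(-39750) = -1/39750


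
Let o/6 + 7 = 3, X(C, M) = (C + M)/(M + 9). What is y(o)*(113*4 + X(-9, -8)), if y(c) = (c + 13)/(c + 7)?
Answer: 4785/17 ≈ 281.47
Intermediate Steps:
X(C, M) = (C + M)/(9 + M)
o = -24 (o = -42 + 6*3 = -42 + 18 = -24)
y(c) = (13 + c)/(7 + c)
y(o)*(113*4 + X(-9, -8)) = ((13 - 24)/(7 - 24))*(113*4 + (-9 - 8)/(9 - 8)) = (-11/(-17))*(452 - 17/1) = (-1/17*(-11))*(452 + 1*(-17)) = 11*(452 - 17)/17 = (11/17)*435 = 4785/17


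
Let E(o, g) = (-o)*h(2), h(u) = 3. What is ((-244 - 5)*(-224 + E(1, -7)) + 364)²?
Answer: 3236130769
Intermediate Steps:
E(o, g) = -3*o (E(o, g) = -o*3 = -3*o)
((-244 - 5)*(-224 + E(1, -7)) + 364)² = ((-244 - 5)*(-224 - 3*1) + 364)² = (-249*(-224 - 3) + 364)² = (-249*(-227) + 364)² = (56523 + 364)² = 56887² = 3236130769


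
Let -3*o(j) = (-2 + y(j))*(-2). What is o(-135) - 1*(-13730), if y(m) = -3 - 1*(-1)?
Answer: 41182/3 ≈ 13727.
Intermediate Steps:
y(m) = -2 (y(m) = -3 + 1 = -2)
o(j) = -8/3 (o(j) = -(-2 - 2)*(-2)/3 = -(-4)*(-2)/3 = -1/3*8 = -8/3)
o(-135) - 1*(-13730) = -8/3 - 1*(-13730) = -8/3 + 13730 = 41182/3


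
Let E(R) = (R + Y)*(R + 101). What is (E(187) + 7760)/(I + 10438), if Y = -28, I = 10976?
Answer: 26776/10707 ≈ 2.5008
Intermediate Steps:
E(R) = (-28 + R)*(101 + R) (E(R) = (R - 28)*(R + 101) = (-28 + R)*(101 + R))
(E(187) + 7760)/(I + 10438) = ((-2828 + 187² + 73*187) + 7760)/(10976 + 10438) = ((-2828 + 34969 + 13651) + 7760)/21414 = (45792 + 7760)*(1/21414) = 53552*(1/21414) = 26776/10707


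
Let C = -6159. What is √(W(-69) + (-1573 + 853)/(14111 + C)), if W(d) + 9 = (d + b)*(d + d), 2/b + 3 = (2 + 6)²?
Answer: 2*√2184837837042/30317 ≈ 97.511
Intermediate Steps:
b = 2/61 (b = 2/(-3 + (2 + 6)²) = 2/(-3 + 8²) = 2/(-3 + 64) = 2/61 ≈ 0.032787)
W(d) = -9 + 2*d*(2/61 + d) (W(d) = -9 + (d + 2/61)*(d + d) = -9 + (2/61 + d)*(2*d) = -9 + 2*d*(2/61 + d))
√(W(-69) + (-1573 + 853)/(14111 + C)) = √((-9 + 2*(-69)² + (4/61)*(-69)) + (-1573 + 853)/(14111 - 6159)) = √((-9 + 2*4761 - 276/61) - 720/7952) = √((-9 + 9522 - 276/61) - 720*1/7952) = √(580017/61 - 45/497) = √(288265704/30317) = 2*√2184837837042/30317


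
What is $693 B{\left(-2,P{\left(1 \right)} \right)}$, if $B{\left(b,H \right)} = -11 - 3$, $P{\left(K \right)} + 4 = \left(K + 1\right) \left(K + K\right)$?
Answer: $-9702$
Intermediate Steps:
$P{\left(K \right)} = -4 + 2 K \left(1 + K\right)$ ($P{\left(K \right)} = -4 + \left(K + 1\right) \left(K + K\right) = -4 + \left(1 + K\right) 2 K = -4 + 2 K \left(1 + K\right)$)
$B{\left(b,H \right)} = -14$
$693 B{\left(-2,P{\left(1 \right)} \right)} = 693 \left(-14\right) = -9702$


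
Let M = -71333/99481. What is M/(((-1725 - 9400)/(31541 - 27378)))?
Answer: 296959279/1106726125 ≈ 0.26832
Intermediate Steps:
M = -71333/99481 (M = -71333*1/99481 = -71333/99481 ≈ -0.71705)
M/(((-1725 - 9400)/(31541 - 27378))) = -71333*(31541 - 27378)/(-1725 - 9400)/99481 = -71333/(99481*((-11125/4163))) = -71333/(99481*((-11125*1/4163))) = -71333/(99481*(-11125/4163)) = -71333/99481*(-4163/11125) = 296959279/1106726125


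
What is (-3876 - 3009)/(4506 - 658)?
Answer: -6885/3848 ≈ -1.7892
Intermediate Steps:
(-3876 - 3009)/(4506 - 658) = -6885/3848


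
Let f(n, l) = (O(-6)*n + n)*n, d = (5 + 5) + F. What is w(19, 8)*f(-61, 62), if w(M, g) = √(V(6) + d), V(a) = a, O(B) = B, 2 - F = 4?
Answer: -18605*√14 ≈ -69614.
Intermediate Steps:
F = -2 (F = 2 - 1*4 = 2 - 4 = -2)
d = 8 (d = (5 + 5) - 2 = 10 - 2 = 8)
f(n, l) = -5*n² (f(n, l) = (-6*n + n)*n = (-5*n)*n = -5*n²)
w(M, g) = √14 (w(M, g) = √(6 + 8) = √14)
w(19, 8)*f(-61, 62) = √14*(-5*(-61)²) = √14*(-5*3721) = √14*(-18605) = -18605*√14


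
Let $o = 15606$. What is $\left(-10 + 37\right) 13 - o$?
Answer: $-15255$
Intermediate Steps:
$\left(-10 + 37\right) 13 - o = \left(-10 + 37\right) 13 - 15606 = 27 \cdot 13 - 15606 = 351 - 15606 = -15255$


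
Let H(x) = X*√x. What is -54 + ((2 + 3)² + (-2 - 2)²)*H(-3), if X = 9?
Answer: -54 + 369*I*√3 ≈ -54.0 + 639.13*I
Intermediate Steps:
H(x) = 9*√x
-54 + ((2 + 3)² + (-2 - 2)²)*H(-3) = -54 + ((2 + 3)² + (-2 - 2)²)*(9*√(-3)) = -54 + (5² + (-4)²)*(9*(I*√3)) = -54 + (25 + 16)*(9*I*√3) = -54 + 41*(9*I*√3) = -54 + 369*I*√3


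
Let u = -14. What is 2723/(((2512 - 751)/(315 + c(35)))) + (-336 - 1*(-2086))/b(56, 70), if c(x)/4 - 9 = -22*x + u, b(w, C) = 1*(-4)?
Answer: -16707985/3522 ≈ -4743.9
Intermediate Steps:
b(w, C) = -4
c(x) = -20 - 88*x (c(x) = 36 + 4*(-22*x - 14) = 36 + 4*(-14 - 22*x) = 36 + (-56 - 88*x) = -20 - 88*x)
2723/(((2512 - 751)/(315 + c(35)))) + (-336 - 1*(-2086))/b(56, 70) = 2723/(((2512 - 751)/(315 + (-20 - 88*35)))) + (-336 - 1*(-2086))/(-4) = 2723/((1761/(315 + (-20 - 3080)))) + (-336 + 2086)*(-1/4) = 2723/((1761/(315 - 3100))) + 1750*(-1/4) = 2723/((1761/(-2785))) - 875/2 = 2723/((1761*(-1/2785))) - 875/2 = 2723/(-1761/2785) - 875/2 = 2723*(-2785/1761) - 875/2 = -7583555/1761 - 875/2 = -16707985/3522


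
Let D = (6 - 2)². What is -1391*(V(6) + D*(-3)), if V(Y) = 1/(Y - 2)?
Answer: 265681/4 ≈ 66420.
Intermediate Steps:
V(Y) = 1/(-2 + Y)
D = 16 (D = 4² = 16)
-1391*(V(6) + D*(-3)) = -1391*(1/(-2 + 6) + 16*(-3)) = -1391*(1/4 - 48) = -1391*(¼ - 48) = -1391*(-191/4) = 265681/4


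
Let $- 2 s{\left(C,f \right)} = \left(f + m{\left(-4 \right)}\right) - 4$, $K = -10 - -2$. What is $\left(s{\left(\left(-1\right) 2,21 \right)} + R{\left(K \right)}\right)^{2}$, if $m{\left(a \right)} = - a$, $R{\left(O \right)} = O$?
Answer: $\frac{1369}{4} \approx 342.25$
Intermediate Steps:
$K = -8$ ($K = -10 + 2 = -8$)
$s{\left(C,f \right)} = - \frac{f}{2}$ ($s{\left(C,f \right)} = - \frac{\left(f - -4\right) - 4}{2} = - \frac{\left(f + 4\right) - 4}{2} = - \frac{\left(4 + f\right) - 4}{2} = - \frac{f}{2}$)
$\left(s{\left(\left(-1\right) 2,21 \right)} + R{\left(K \right)}\right)^{2} = \left(\left(- \frac{1}{2}\right) 21 - 8\right)^{2} = \left(- \frac{21}{2} - 8\right)^{2} = \left(- \frac{37}{2}\right)^{2} = \frac{1369}{4}$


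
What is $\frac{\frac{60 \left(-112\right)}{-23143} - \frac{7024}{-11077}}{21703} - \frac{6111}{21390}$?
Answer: $- \frac{11331511734896761}{39668987090616290} \approx -0.28565$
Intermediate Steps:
$\frac{\frac{60 \left(-112\right)}{-23143} - \frac{7024}{-11077}}{21703} - \frac{6111}{21390} = \left(\left(-6720\right) \left(- \frac{1}{23143}\right) - - \frac{7024}{11077}\right) \frac{1}{21703} - \frac{2037}{7130} = \left(\frac{6720}{23143} + \frac{7024}{11077}\right) \frac{1}{21703} - \frac{2037}{7130} = \frac{236993872}{256355011} \cdot \frac{1}{21703} - \frac{2037}{7130} = \frac{236993872}{5563672803733} - \frac{2037}{7130} = - \frac{11331511734896761}{39668987090616290}$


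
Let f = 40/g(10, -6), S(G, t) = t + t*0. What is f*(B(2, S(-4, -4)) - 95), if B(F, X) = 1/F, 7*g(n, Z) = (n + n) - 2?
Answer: -1470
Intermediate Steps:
g(n, Z) = -2/7 + 2*n/7 (g(n, Z) = ((n + n) - 2)/7 = (2*n - 2)/7 = (-2 + 2*n)/7 = -2/7 + 2*n/7)
S(G, t) = t (S(G, t) = t + 0 = t)
f = 140/9 (f = 40/(-2/7 + (2/7)*10) = 40/(-2/7 + 20/7) = 40/(18/7) = 40*(7/18) = 140/9 ≈ 15.556)
f*(B(2, S(-4, -4)) - 95) = 140*(1/2 - 95)/9 = (140/9)*(-189/2) = -1470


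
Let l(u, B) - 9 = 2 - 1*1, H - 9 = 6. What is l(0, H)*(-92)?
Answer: -920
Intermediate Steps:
H = 15 (H = 9 + 6 = 15)
l(u, B) = 10 (l(u, B) = 9 + (2 - 1*1) = 9 + (2 - 1) = 9 + 1 = 10)
l(0, H)*(-92) = 10*(-92) = -920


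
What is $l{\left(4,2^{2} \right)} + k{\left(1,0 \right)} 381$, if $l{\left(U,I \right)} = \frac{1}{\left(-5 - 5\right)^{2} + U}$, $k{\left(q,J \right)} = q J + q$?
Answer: $\frac{39625}{104} \approx 381.01$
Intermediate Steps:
$k{\left(q,J \right)} = q + J q$ ($k{\left(q,J \right)} = J q + q = q + J q$)
$l{\left(U,I \right)} = \frac{1}{100 + U}$ ($l{\left(U,I \right)} = \frac{1}{\left(-10\right)^{2} + U} = \frac{1}{100 + U}$)
$l{\left(4,2^{2} \right)} + k{\left(1,0 \right)} 381 = \frac{1}{100 + 4} + 1 \left(1 + 0\right) 381 = \frac{1}{104} + 1 \cdot 1 \cdot 381 = \frac{1}{104} + 1 \cdot 381 = \frac{1}{104} + 381 = \frac{39625}{104}$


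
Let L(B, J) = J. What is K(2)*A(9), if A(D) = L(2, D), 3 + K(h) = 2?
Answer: -9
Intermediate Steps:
K(h) = -1 (K(h) = -3 + 2 = -1)
A(D) = D
K(2)*A(9) = -1*9 = -9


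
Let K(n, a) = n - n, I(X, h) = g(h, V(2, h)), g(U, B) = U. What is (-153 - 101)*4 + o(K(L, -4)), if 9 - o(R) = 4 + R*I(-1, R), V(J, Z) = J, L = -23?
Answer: -1011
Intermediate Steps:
I(X, h) = h
K(n, a) = 0
o(R) = 5 - R**2 (o(R) = 9 - (4 + R*R) = 9 - (4 + R**2) = 9 + (-4 - R**2) = 5 - R**2)
(-153 - 101)*4 + o(K(L, -4)) = (-153 - 101)*4 + (5 - 1*0**2) = -254*4 + (5 - 1*0) = -1016 + (5 + 0) = -1016 + 5 = -1011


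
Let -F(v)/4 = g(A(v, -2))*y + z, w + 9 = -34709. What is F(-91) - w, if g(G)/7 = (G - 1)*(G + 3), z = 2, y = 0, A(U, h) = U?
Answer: 34710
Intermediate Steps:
w = -34718 (w = -9 - 34709 = -34718)
g(G) = 7*(-1 + G)*(3 + G) (g(G) = 7*((G - 1)*(G + 3)) = 7*((-1 + G)*(3 + G)) = 7*(-1 + G)*(3 + G))
F(v) = -8 (F(v) = -4*((-21 + 7*v**2 + 14*v)*0 + 2) = -4*(0 + 2) = -4*2 = -8)
F(-91) - w = -8 - 1*(-34718) = -8 + 34718 = 34710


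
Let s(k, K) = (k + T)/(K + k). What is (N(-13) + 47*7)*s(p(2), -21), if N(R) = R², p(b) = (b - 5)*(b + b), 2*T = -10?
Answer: 2822/11 ≈ 256.55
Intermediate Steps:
T = -5 (T = (½)*(-10) = -5)
p(b) = 2*b*(-5 + b) (p(b) = (-5 + b)*(2*b) = 2*b*(-5 + b))
s(k, K) = (-5 + k)/(K + k) (s(k, K) = (k - 5)/(K + k) = (-5 + k)/(K + k))
(N(-13) + 47*7)*s(p(2), -21) = ((-13)² + 47*7)*((-5 + 2*2*(-5 + 2))/(-21 + 2*2*(-5 + 2))) = (169 + 329)*((-5 + 2*2*(-3))/(-21 + 2*2*(-3))) = 498*((-5 - 12)/(-21 - 12)) = 498*(-17/(-33)) = 498*(-1/33*(-17)) = 498*(17/33) = 2822/11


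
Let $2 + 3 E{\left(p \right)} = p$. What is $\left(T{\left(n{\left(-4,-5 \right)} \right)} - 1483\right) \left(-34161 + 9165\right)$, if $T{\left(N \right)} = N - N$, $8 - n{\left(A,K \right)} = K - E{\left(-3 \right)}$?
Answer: $37069068$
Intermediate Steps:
$E{\left(p \right)} = - \frac{2}{3} + \frac{p}{3}$
$n{\left(A,K \right)} = \frac{19}{3} - K$ ($n{\left(A,K \right)} = 8 - \left(K - \left(- \frac{2}{3} + \frac{1}{3} \left(-3\right)\right)\right) = 8 - \left(K - \left(- \frac{2}{3} - 1\right)\right) = 8 - \left(K - - \frac{5}{3}\right) = 8 - \left(K + \frac{5}{3}\right) = 8 - \left(\frac{5}{3} + K\right) = \frac{19}{3} - K$)
$T{\left(N \right)} = 0$
$\left(T{\left(n{\left(-4,-5 \right)} \right)} - 1483\right) \left(-34161 + 9165\right) = \left(0 - 1483\right) \left(-34161 + 9165\right) = \left(-1483\right) \left(-24996\right) = 37069068$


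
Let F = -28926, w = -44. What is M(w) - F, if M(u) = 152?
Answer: 29078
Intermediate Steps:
M(w) - F = 152 - 1*(-28926) = 152 + 28926 = 29078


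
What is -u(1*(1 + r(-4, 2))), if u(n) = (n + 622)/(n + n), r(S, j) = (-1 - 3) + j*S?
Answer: 611/22 ≈ 27.773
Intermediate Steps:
r(S, j) = -4 + S*j
u(n) = (622 + n)/(2*n) (u(n) = (622 + n)/((2*n)) = (622 + n)*(1/(2*n)) = (622 + n)/(2*n))
-u(1*(1 + r(-4, 2))) = -(622 + 1*(1 + (-4 - 4*2)))/(2*(1*(1 + (-4 - 4*2)))) = -(622 + 1*(1 + (-4 - 8)))/(2*(1*(1 + (-4 - 8)))) = -(622 + 1*(1 - 12))/(2*(1*(1 - 12))) = -(622 + 1*(-11))/(2*(1*(-11))) = -(622 - 11)/(2*(-11)) = -(-1)*611/(2*11) = -1*(-611/22) = 611/22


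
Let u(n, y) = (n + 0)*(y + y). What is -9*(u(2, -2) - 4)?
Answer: 108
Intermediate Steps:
u(n, y) = 2*n*y (u(n, y) = n*(2*y) = 2*n*y)
-9*(u(2, -2) - 4) = -9*(2*2*(-2) - 4) = -9*(-8 - 4) = -9*(-12) = 108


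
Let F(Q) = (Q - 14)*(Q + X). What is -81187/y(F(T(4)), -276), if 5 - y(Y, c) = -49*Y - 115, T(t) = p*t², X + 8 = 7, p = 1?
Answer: -81187/1590 ≈ -51.061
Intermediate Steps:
X = -1 (X = -8 + 7 = -1)
T(t) = t² (T(t) = 1*t² = t²)
F(Q) = (-1 + Q)*(-14 + Q) (F(Q) = (Q - 14)*(Q - 1) = (-14 + Q)*(-1 + Q) = (-1 + Q)*(-14 + Q))
y(Y, c) = 120 + 49*Y (y(Y, c) = 5 - (-49*Y - 115) = 5 - (-115 - 49*Y) = 5 + (115 + 49*Y) = 120 + 49*Y)
-81187/y(F(T(4)), -276) = -81187/(120 + 49*(14 + (4²)² - 15*4²)) = -81187/(120 + 49*(14 + 16² - 15*16)) = -81187/(120 + 49*(14 + 256 - 240)) = -81187/(120 + 49*30) = -81187/(120 + 1470) = -81187/1590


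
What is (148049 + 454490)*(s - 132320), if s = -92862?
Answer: -135680937098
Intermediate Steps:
(148049 + 454490)*(s - 132320) = (148049 + 454490)*(-92862 - 132320) = 602539*(-225182) = -135680937098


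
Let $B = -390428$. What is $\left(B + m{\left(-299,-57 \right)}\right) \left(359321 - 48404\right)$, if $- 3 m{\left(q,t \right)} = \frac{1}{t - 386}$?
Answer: $- \frac{53776081093229}{443} \approx -1.2139 \cdot 10^{11}$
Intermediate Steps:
$m{\left(q,t \right)} = - \frac{1}{3 \left(-386 + t\right)}$ ($m{\left(q,t \right)} = - \frac{1}{3 \left(t - 386\right)} = - \frac{1}{3 \left(-386 + t\right)}$)
$\left(B + m{\left(-299,-57 \right)}\right) \left(359321 - 48404\right) = \left(-390428 - \frac{1}{-1158 + 3 \left(-57\right)}\right) \left(359321 - 48404\right) = \left(-390428 - \frac{1}{-1158 - 171}\right) 310917 = \left(-390428 - \frac{1}{-1329}\right) 310917 = \left(-390428 - - \frac{1}{1329}\right) 310917 = \left(-390428 + \frac{1}{1329}\right) 310917 = \left(- \frac{518878811}{1329}\right) 310917 = - \frac{53776081093229}{443}$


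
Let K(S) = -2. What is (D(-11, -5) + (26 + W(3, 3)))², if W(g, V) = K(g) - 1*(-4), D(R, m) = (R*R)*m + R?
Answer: 345744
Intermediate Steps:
D(R, m) = R + m*R² (D(R, m) = R²*m + R = m*R² + R = R + m*R²)
W(g, V) = 2 (W(g, V) = -2 - 1*(-4) = -2 + 4 = 2)
(D(-11, -5) + (26 + W(3, 3)))² = (-11*(1 - 11*(-5)) + (26 + 2))² = (-11*(1 + 55) + 28)² = (-11*56 + 28)² = (-616 + 28)² = (-588)² = 345744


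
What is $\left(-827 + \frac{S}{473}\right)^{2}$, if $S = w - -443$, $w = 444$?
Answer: $\frac{152321600656}{223729} \approx 6.8083 \cdot 10^{5}$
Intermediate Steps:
$S = 887$ ($S = 444 - -443 = 444 + 443 = 887$)
$\left(-827 + \frac{S}{473}\right)^{2} = \left(-827 + \frac{887}{473}\right)^{2} = \left(- \frac{390284}{473}\right)^{2} = \frac{152321600656}{223729}$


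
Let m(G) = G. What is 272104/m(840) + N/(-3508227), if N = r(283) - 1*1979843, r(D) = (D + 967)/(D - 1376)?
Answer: 6221418904028/19172460555 ≈ 324.50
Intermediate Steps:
r(D) = (967 + D)/(-1376 + D)
N = -2163969649/1093 (N = (967 + 283)/(-1376 + 283) - 1*1979843 = 1250/(-1093) - 1979843 = -1/1093*1250 - 1979843 = -1250/1093 - 1979843 = -2163969649/1093 ≈ -1.9798e+6)
272104/m(840) + N/(-3508227) = 272104/840 - 2163969649/1093/(-3508227) = 272104*(1/840) - 2163969649/1093*(-1/3508227) = 4859/15 + 2163969649/3834492111 = 6221418904028/19172460555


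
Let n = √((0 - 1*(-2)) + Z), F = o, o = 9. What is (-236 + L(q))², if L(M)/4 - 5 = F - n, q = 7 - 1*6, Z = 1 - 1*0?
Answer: 32448 + 1440*√3 ≈ 34942.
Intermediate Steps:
Z = 1 (Z = 1 + 0 = 1)
F = 9
n = √3 (n = √((0 - 1*(-2)) + 1) = √((0 + 2) + 1) = √(2 + 1) = √3 ≈ 1.7320)
q = 1 (q = 7 - 6 = 1)
L(M) = 56 - 4*√3 (L(M) = 20 + 4*(9 - √3) = 20 + (36 - 4*√3) = 56 - 4*√3)
(-236 + L(q))² = (-236 + (56 - 4*√3))² = (-180 - 4*√3)²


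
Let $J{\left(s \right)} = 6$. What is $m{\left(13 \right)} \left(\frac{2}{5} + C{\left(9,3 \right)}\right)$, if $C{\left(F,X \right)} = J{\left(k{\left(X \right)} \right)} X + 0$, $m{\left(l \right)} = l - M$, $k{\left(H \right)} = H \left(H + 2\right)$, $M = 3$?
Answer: $184$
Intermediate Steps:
$k{\left(H \right)} = H \left(2 + H\right)$
$m{\left(l \right)} = -3 + l$ ($m{\left(l \right)} = l - 3 = -3 + l$)
$C{\left(F,X \right)} = 6 X$ ($C{\left(F,X \right)} = 6 X + 0 = 6 X$)
$m{\left(13 \right)} \left(\frac{2}{5} + C{\left(9,3 \right)}\right) = \left(-3 + 13\right) \left(\frac{2}{5} + 6 \cdot 3\right) = 10 \left(2 \cdot \frac{1}{5} + 18\right) = 10 \left(\frac{2}{5} + 18\right) = 10 \cdot \frac{92}{5} = 184$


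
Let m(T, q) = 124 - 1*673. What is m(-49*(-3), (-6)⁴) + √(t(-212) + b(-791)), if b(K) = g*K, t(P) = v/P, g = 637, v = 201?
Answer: -549 + I*√5661460265/106 ≈ -549.0 + 709.84*I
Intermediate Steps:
t(P) = 201/P
m(T, q) = -549 (m(T, q) = 124 - 673 = -549)
b(K) = 637*K
m(-49*(-3), (-6)⁴) + √(t(-212) + b(-791)) = -549 + √(201/(-212) + 637*(-791)) = -549 + √(201*(-1/212) - 503867) = -549 + √(-201/212 - 503867) = -549 + √(-106820005/212) = -549 + I*√5661460265/106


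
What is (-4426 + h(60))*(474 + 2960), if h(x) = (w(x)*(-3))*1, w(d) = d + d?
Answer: -16435124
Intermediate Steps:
w(d) = 2*d
h(x) = -6*x (h(x) = ((2*x)*(-3))*1 = -6*x*1 = -6*x)
(-4426 + h(60))*(474 + 2960) = (-4426 - 6*60)*(474 + 2960) = (-4426 - 360)*3434 = -4786*3434 = -16435124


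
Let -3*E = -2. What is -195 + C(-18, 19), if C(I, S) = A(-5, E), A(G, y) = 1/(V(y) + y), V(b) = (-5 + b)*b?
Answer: -3909/20 ≈ -195.45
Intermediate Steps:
E = ⅔ (E = -⅓*(-2) = ⅔ ≈ 0.66667)
V(b) = b*(-5 + b)
A(G, y) = 1/(y + y*(-5 + y)) (A(G, y) = 1/(y*(-5 + y) + y) = 1/(y + y*(-5 + y)))
C(I, S) = -9/20 (C(I, S) = 1/((⅔)*(-4 + ⅔)) = 3/(2*(-10/3)) = (3/2)*(-3/10) = -9/20)
-195 + C(-18, 19) = -195 - 9/20 = -3909/20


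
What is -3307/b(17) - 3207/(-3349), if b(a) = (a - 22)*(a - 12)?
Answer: 11155318/83725 ≈ 133.24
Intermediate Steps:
b(a) = (-22 + a)*(-12 + a)
-3307/b(17) - 3207/(-3349) = -3307/(264 + 17² - 34*17) - 3207/(-3349) = -3307/(264 + 289 - 578) - 3207*(-1/3349) = -3307/(-25) + 3207/3349 = -3307*(-1/25) + 3207/3349 = 3307/25 + 3207/3349 = 11155318/83725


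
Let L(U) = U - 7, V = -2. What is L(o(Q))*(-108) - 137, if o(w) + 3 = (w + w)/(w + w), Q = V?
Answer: 835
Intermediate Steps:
Q = -2
o(w) = -2 (o(w) = -3 + (w + w)/(w + w) = -3 + (2*w)/((2*w)) = -3 + (2*w)*(1/(2*w)) = -3 + 1 = -2)
L(U) = -7 + U
L(o(Q))*(-108) - 137 = (-7 - 2)*(-108) - 137 = -9*(-108) - 137 = 972 - 137 = 835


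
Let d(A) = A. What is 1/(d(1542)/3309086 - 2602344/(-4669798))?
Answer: 3863190796157/2154645231525 ≈ 1.7930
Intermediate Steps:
1/(d(1542)/3309086 - 2602344/(-4669798)) = 1/(1542/3309086 - 2602344/(-4669798)) = 1/(1542*(1/3309086) - 2602344*(-1/4669798)) = 1/(771/1654543 + 1301172/2334899) = 1/(2154645231525/3863190796157) = 3863190796157/2154645231525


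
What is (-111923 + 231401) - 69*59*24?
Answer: 21774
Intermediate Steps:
(-111923 + 231401) - 69*59*24 = 119478 - 4071*24 = 119478 - 97704 = 21774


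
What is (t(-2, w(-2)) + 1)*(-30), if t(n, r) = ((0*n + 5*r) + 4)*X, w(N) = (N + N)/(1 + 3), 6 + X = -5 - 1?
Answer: -390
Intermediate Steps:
X = -12 (X = -6 + (-5 - 1) = -6 - 6 = -12)
w(N) = N/2 (w(N) = (2*N)/4 = (2*N)*(¼) = N/2)
t(n, r) = -48 - 60*r (t(n, r) = ((0*n + 5*r) + 4)*(-12) = ((0 + 5*r) + 4)*(-12) = (5*r + 4)*(-12) = (4 + 5*r)*(-12) = -48 - 60*r)
(t(-2, w(-2)) + 1)*(-30) = ((-48 - 30*(-2)) + 1)*(-30) = ((-48 - 60*(-1)) + 1)*(-30) = ((-48 + 60) + 1)*(-30) = (12 + 1)*(-30) = 13*(-30) = -390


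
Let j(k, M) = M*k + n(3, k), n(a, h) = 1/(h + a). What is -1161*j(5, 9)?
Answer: -419121/8 ≈ -52390.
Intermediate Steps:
n(a, h) = 1/(a + h)
j(k, M) = 1/(3 + k) + M*k (j(k, M) = M*k + 1/(3 + k) = 1/(3 + k) + M*k)
-1161*j(5, 9) = -1161*(1 + 9*5*(3 + 5))/(3 + 5) = -1161*(1 + 9*5*8)/8 = -1161*(1 + 360)/8 = -1161*361/8 = -419121/8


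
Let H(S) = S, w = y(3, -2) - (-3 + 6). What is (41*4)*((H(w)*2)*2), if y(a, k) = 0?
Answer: -1968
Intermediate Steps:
w = -3 (w = 0 - (-3 + 6) = 0 - 1*3 = 0 - 3 = -3)
(41*4)*((H(w)*2)*2) = (41*4)*(-3*2*2) = 164*(-6*2) = 164*(-12) = -1968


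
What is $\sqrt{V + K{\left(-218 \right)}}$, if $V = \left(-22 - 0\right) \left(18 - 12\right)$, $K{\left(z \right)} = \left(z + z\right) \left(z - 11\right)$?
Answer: $8 \sqrt{1558} \approx 315.77$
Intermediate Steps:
$K{\left(z \right)} = 2 z \left(-11 + z\right)$
$V = -132$ ($V = \left(-22 + 0\right) 6 = \left(-22\right) 6 = -132$)
$\sqrt{V + K{\left(-218 \right)}} = \sqrt{-132 + 2 \left(-218\right) \left(-11 - 218\right)} = \sqrt{-132 + 2 \left(-218\right) \left(-229\right)} = \sqrt{-132 + 99844} = \sqrt{99712} = 8 \sqrt{1558}$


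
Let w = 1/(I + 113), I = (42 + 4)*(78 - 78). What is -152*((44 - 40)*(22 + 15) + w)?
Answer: -2542200/113 ≈ -22497.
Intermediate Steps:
I = 0 (I = 46*0 = 0)
w = 1/113 (w = 1/(0 + 113) = 1/113 ≈ 0.0088496)
-152*((44 - 40)*(22 + 15) + w) = -152*((44 - 40)*(22 + 15) + 1/113) = -152*(4*37 + 1/113) = -152*(148 + 1/113) = -152*16725/113 = -2542200/113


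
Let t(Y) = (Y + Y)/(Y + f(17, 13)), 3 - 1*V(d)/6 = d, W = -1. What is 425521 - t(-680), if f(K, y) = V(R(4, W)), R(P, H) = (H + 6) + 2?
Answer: 18722839/44 ≈ 4.2552e+5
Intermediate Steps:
R(P, H) = 8 + H (R(P, H) = (6 + H) + 2 = 8 + H)
V(d) = 18 - 6*d
f(K, y) = -24 (f(K, y) = 18 - 6*(8 - 1) = 18 - 6*7 = 18 - 42 = -24)
t(Y) = 2*Y/(-24 + Y) (t(Y) = (Y + Y)/(Y - 24) = (2*Y)/(-24 + Y) = 2*Y/(-24 + Y))
425521 - t(-680) = 425521 - 2*(-680)/(-24 - 680) = 425521 - 2*(-680)/(-704) = 425521 - 2*(-680)*(-1)/704 = 425521 - 1*85/44 = 425521 - 85/44 = 18722839/44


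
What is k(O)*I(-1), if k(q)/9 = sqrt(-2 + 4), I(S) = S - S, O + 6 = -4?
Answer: 0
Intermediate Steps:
O = -10 (O = -6 - 4 = -10)
I(S) = 0
k(q) = 9*sqrt(2) (k(q) = 9*sqrt(-2 + 4) = 9*sqrt(2))
k(O)*I(-1) = (9*sqrt(2))*0 = 0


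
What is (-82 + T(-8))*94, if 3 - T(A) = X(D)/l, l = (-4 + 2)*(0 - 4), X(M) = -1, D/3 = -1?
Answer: -29657/4 ≈ -7414.3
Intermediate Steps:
D = -3 (D = 3*(-1) = -3)
l = 8 (l = -2*(-4) = 8)
T(A) = 25/8 (T(A) = 3 - (-1)/8 = 3 - 1*(-⅛) = 3 + ⅛ = 25/8)
(-82 + T(-8))*94 = (-82 + 25/8)*94 = -631/8*94 = -29657/4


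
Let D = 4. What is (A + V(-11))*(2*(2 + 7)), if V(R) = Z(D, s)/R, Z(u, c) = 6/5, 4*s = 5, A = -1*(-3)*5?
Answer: 14742/55 ≈ 268.04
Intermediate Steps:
A = 15 (A = 3*5 = 15)
s = 5/4 (s = (1/4)*5 = 5/4 ≈ 1.2500)
Z(u, c) = 6/5 (Z(u, c) = 6*(1/5) = 6/5)
V(R) = 6/(5*R)
(A + V(-11))*(2*(2 + 7)) = (15 + (6/5)/(-11))*(2*(2 + 7)) = (15 + (6/5)*(-1/11))*(2*9) = (15 - 6/55)*18 = (819/55)*18 = 14742/55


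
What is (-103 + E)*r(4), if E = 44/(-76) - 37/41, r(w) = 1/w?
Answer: -81391/3116 ≈ -26.120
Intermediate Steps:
E = -1154/779 (E = 44*(-1/76) - 37*1/41 = -11/19 - 37/41 = -1154/779 ≈ -1.4814)
(-103 + E)*r(4) = (-103 - 1154/779)/4 = -81391/779*¼ = -81391/3116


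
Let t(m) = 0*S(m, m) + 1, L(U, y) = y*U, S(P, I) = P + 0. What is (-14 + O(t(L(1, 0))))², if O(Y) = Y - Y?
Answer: 196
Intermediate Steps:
S(P, I) = P
L(U, y) = U*y
t(m) = 1 (t(m) = 0*m + 1 = 0 + 1 = 1)
O(Y) = 0
(-14 + O(t(L(1, 0))))² = (-14 + 0)² = (-14)² = 196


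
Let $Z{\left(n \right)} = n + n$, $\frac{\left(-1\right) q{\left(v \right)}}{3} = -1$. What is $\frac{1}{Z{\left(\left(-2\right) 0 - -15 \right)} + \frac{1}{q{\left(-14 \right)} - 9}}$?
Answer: $\frac{6}{179} \approx 0.03352$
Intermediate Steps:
$q{\left(v \right)} = 3$ ($q{\left(v \right)} = \left(-3\right) \left(-1\right) = 3$)
$Z{\left(n \right)} = 2 n$
$\frac{1}{Z{\left(\left(-2\right) 0 - -15 \right)} + \frac{1}{q{\left(-14 \right)} - 9}} = \frac{1}{2 \left(\left(-2\right) 0 - -15\right) + \frac{1}{3 - 9}} = \frac{1}{2 \left(0 + 15\right) + \frac{1}{-6}} = \frac{1}{2 \cdot 15 - \frac{1}{6}} = \frac{1}{30 - \frac{1}{6}} = \frac{1}{\frac{179}{6}} = \frac{6}{179}$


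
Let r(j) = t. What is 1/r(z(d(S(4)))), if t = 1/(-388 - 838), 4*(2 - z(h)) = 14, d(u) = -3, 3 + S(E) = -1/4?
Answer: -1226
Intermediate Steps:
S(E) = -13/4 (S(E) = -3 - 1/4 = -13/4)
z(h) = -3/2 (z(h) = 2 - 1/4*14 = 2 - 7/2 = -3/2)
t = -1/1226 (t = 1/(-1226) = -1/1226 ≈ -0.00081566)
r(j) = -1/1226
1/r(z(d(S(4)))) = 1/(-1/1226) = -1226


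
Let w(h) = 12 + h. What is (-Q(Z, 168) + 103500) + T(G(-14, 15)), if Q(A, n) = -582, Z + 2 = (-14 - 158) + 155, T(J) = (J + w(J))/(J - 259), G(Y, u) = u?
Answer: 12697983/122 ≈ 1.0408e+5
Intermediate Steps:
T(J) = (12 + 2*J)/(-259 + J) (T(J) = (J + (12 + J))/(J - 259) = (12 + 2*J)/(-259 + J))
Z = -19 (Z = -2 + ((-14 - 158) + 155) = -2 + (-172 + 155) = -2 - 17 = -19)
(-Q(Z, 168) + 103500) + T(G(-14, 15)) = (-1*(-582) + 103500) + 2*(6 + 15)/(-259 + 15) = (582 + 103500) + 2*21/(-244) = 104082 + 2*(-1/244)*21 = 104082 - 21/122 = 12697983/122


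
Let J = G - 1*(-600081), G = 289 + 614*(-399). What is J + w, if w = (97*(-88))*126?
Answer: -720152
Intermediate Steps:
w = -1075536 (w = -8536*126 = -1075536)
G = -244697 (G = 289 - 244986 = -244697)
J = 355384 (J = -244697 - 1*(-600081) = -244697 + 600081 = 355384)
J + w = 355384 - 1075536 = -720152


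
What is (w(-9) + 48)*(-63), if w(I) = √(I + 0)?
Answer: -3024 - 189*I ≈ -3024.0 - 189.0*I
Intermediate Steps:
w(I) = √I
(w(-9) + 48)*(-63) = (√(-9) + 48)*(-63) = (3*I + 48)*(-63) = (48 + 3*I)*(-63) = -3024 - 189*I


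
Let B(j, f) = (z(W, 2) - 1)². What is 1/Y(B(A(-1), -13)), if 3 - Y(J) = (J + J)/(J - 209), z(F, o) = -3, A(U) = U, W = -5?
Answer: 193/611 ≈ 0.31588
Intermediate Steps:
B(j, f) = 16 (B(j, f) = (-3 - 1)² = (-4)² = 16)
Y(J) = 3 - 2*J/(-209 + J) (Y(J) = 3 - (J + J)/(J - 209) = 3 - 2*J/(-209 + J))
1/Y(B(A(-1), -13)) = 1/((-627 + 16)/(-209 + 16)) = 1/(-611/(-193)) = 1/(-1/193*(-611)) = 1/(611/193) = 193/611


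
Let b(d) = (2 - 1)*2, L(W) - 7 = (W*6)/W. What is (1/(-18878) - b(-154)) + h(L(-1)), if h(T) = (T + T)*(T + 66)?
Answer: 38737655/18878 ≈ 2052.0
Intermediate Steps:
L(W) = 13 (L(W) = 7 + (W*6)/W = 7 + (6*W)/W = 7 + 6 = 13)
b(d) = 2 (b(d) = 1*2 = 2)
h(T) = 2*T*(66 + T) (h(T) = (2*T)*(66 + T) = 2*T*(66 + T))
(1/(-18878) - b(-154)) + h(L(-1)) = (1/(-18878) - 1*2) + 2*13*(66 + 13) = (-1/18878 - 2) + 2*13*79 = -37757/18878 + 2054 = 38737655/18878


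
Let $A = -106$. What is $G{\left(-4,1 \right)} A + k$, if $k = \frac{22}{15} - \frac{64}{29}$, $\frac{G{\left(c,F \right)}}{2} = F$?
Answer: $- \frac{92542}{435} \approx -212.74$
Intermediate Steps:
$G{\left(c,F \right)} = 2 F$
$k = - \frac{322}{435}$ ($k = 22 \cdot \frac{1}{15} - \frac{64}{29} = \frac{22}{15} - \frac{64}{29} = - \frac{322}{435} \approx -0.74023$)
$G{\left(-4,1 \right)} A + k = 2 \cdot 1 \left(-106\right) - \frac{322}{435} = 2 \left(-106\right) - \frac{322}{435} = -212 - \frac{322}{435} = - \frac{92542}{435}$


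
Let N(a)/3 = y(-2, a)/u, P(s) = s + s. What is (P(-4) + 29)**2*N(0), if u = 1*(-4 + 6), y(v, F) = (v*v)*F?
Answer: 0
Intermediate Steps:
y(v, F) = F*v**2 (y(v, F) = v**2*F = F*v**2)
u = 2 (u = 1*2 = 2)
P(s) = 2*s
N(a) = 6*a (N(a) = 3*((a*(-2)**2)/2) = 3*((a*4)*(1/2)) = 3*((4*a)*(1/2)) = 3*(2*a) = 6*a)
(P(-4) + 29)**2*N(0) = (2*(-4) + 29)**2*(6*0) = (-8 + 29)**2*0 = 21**2*0 = 441*0 = 0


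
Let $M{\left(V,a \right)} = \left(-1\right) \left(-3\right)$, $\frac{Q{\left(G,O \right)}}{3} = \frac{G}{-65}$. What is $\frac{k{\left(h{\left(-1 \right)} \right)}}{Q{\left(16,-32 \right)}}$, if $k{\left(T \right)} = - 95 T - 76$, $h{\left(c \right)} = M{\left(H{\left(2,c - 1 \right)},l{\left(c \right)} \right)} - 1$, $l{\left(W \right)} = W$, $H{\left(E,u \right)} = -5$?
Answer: $\frac{8645}{24} \approx 360.21$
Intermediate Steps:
$Q{\left(G,O \right)} = - \frac{3 G}{65}$ ($Q{\left(G,O \right)} = 3 \frac{G}{-65} = 3 G \left(- \frac{1}{65}\right) = 3 \left(- \frac{G}{65}\right) = - \frac{3 G}{65}$)
$M{\left(V,a \right)} = 3$
$h{\left(c \right)} = 2$ ($h{\left(c \right)} = 3 - 1 = 2$)
$k{\left(T \right)} = -76 - 95 T$
$\frac{k{\left(h{\left(-1 \right)} \right)}}{Q{\left(16,-32 \right)}} = \frac{-76 - 190}{\left(- \frac{3}{65}\right) 16} = \frac{-76 - 190}{- \frac{48}{65}} = \left(-266\right) \left(- \frac{65}{48}\right) = \frac{8645}{24}$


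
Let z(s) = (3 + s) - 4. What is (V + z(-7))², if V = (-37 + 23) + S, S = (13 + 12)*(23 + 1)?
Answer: 334084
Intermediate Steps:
S = 600 (S = 25*24 = 600)
z(s) = -1 + s
V = 586 (V = (-37 + 23) + 600 = -14 + 600 = 586)
(V + z(-7))² = (586 + (-1 - 7))² = (586 - 8)² = 578² = 334084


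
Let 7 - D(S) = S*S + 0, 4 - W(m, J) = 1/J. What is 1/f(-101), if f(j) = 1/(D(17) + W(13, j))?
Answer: -28077/101 ≈ -277.99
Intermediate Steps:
W(m, J) = 4 - 1/J
D(S) = 7 - S² (D(S) = 7 - (S*S + 0) = 7 - (S² + 0) = 7 - S²)
f(j) = 1/(-278 - 1/j) (f(j) = 1/((7 - 1*17²) + (4 - 1/j)) = 1/((7 - 1*289) + (4 - 1/j)) = 1/((7 - 289) + (4 - 1/j)) = 1/(-282 + (4 - 1/j)) = 1/(-278 - 1/j))
1/f(-101) = 1/(-101/(-1 - 278*(-101))) = 1/(-101/(-1 + 28078)) = 1/(-101/28077) = -28077/101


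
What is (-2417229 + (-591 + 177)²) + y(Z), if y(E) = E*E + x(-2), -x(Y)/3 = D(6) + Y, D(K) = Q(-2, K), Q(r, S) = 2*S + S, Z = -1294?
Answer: -571445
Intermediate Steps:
Q(r, S) = 3*S
D(K) = 3*K
x(Y) = -54 - 3*Y (x(Y) = -3*(3*6 + Y) = -3*(18 + Y) = -54 - 3*Y)
y(E) = -48 + E² (y(E) = E*E + (-54 - 3*(-2)) = E² + (-54 + 6) = E² - 48 = -48 + E²)
(-2417229 + (-591 + 177)²) + y(Z) = (-2417229 + (-591 + 177)²) + (-48 + (-1294)²) = (-2417229 + (-414)²) + (-48 + 1674436) = (-2417229 + 171396) + 1674388 = -2245833 + 1674388 = -571445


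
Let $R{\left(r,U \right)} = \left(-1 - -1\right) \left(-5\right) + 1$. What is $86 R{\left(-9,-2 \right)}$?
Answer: $86$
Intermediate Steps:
$R{\left(r,U \right)} = 1$ ($R{\left(r,U \right)} = \left(-1 + 1\right) \left(-5\right) + 1 = 0 \left(-5\right) + 1 = 0 + 1 = 1$)
$86 R{\left(-9,-2 \right)} = 86 \cdot 1 = 86$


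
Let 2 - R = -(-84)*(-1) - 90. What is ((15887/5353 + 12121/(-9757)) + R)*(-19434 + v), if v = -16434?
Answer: -332943585251256/52229221 ≈ -6.3747e+6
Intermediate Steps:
R = 176 (R = 2 - (-(-84)*(-1) - 90) = 2 - (-7*12 - 90) = 2 - (-84 - 90) = 2 - 1*(-174) = 2 + 174 = 176)
((15887/5353 + 12121/(-9757)) + R)*(-19434 + v) = ((15887/5353 + 12121/(-9757)) + 176)*(-19434 - 16434) = ((15887*(1/5353) + 12121*(-1/9757)) + 176)*(-35868) = ((15887/5353 - 12121/9757) + 176)*(-35868) = (90125746/52229221 + 176)*(-35868) = (9282468642/52229221)*(-35868) = -332943585251256/52229221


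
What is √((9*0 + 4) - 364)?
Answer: 6*I*√10 ≈ 18.974*I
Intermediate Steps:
√((9*0 + 4) - 364) = √((0 + 4) - 364) = √(4 - 364) = √(-360) = 6*I*√10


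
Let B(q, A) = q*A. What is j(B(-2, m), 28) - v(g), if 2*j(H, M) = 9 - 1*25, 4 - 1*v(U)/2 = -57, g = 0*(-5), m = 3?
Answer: -130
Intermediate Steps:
g = 0
v(U) = 122 (v(U) = 8 - 2*(-57) = 8 + 114 = 122)
B(q, A) = A*q
j(H, M) = -8 (j(H, M) = (9 - 1*25)/2 = (9 - 25)/2 = (1/2)*(-16) = -8)
j(B(-2, m), 28) - v(g) = -8 - 1*122 = -8 - 122 = -130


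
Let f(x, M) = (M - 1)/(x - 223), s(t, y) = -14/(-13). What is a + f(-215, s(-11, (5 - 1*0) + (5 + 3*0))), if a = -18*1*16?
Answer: -1639873/5694 ≈ -288.00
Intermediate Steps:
s(t, y) = 14/13 (s(t, y) = -14*(-1/13) = 14/13)
a = -288 (a = -18*16 = -288)
f(x, M) = (-1 + M)/(-223 + x)
a + f(-215, s(-11, (5 - 1*0) + (5 + 3*0))) = -288 + (-1 + 14/13)/(-223 - 215) = -288 + (1/13)/(-438) = -288 - 1/438*1/13 = -288 - 1/5694 = -1639873/5694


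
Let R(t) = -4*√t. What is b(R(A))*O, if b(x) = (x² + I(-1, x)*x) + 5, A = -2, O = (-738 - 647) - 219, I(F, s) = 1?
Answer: 43308 + 6416*I*√2 ≈ 43308.0 + 9073.6*I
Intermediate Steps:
O = -1604 (O = -1385 - 219 = -1604)
b(x) = 5 + x + x² (b(x) = (x² + 1*x) + 5 = (x² + x) + 5 = (x + x²) + 5 = 5 + x + x²)
b(R(A))*O = (5 - 4*I*√2 + (-4*I*√2)²)*(-1604) = (5 - 4*I*√2 - 32)*(-1604) = (-27 - 4*I*√2)*(-1604) = 43308 + 6416*I*√2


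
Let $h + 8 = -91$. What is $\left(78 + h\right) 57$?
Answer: $-1197$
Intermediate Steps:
$h = -99$ ($h = -8 - 91 = -99$)
$\left(78 + h\right) 57 = \left(78 - 99\right) 57 = \left(-21\right) 57 = -1197$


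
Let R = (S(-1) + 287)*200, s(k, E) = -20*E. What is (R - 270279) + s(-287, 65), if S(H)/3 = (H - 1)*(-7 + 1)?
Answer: -206979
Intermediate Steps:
S(H) = 18 - 18*H (S(H) = 3*((H - 1)*(-7 + 1)) = 3*((-1 + H)*(-6)) = 3*(6 - 6*H) = 18 - 18*H)
R = 64600 (R = ((18 - 18*(-1)) + 287)*200 = ((18 + 18) + 287)*200 = (36 + 287)*200 = 323*200 = 64600)
(R - 270279) + s(-287, 65) = (64600 - 270279) - 20*65 = -205679 - 1300 = -206979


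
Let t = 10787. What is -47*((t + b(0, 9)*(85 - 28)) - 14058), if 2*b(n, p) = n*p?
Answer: 153737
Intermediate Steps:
b(n, p) = n*p/2 (b(n, p) = (n*p)/2 = n*p/2)
-47*((t + b(0, 9)*(85 - 28)) - 14058) = -47*((10787 + ((1/2)*0*9)*(85 - 28)) - 14058) = -47*((10787 + 0*57) - 14058) = -47*((10787 + 0) - 14058) = -47*(10787 - 14058) = -47*(-3271) = 153737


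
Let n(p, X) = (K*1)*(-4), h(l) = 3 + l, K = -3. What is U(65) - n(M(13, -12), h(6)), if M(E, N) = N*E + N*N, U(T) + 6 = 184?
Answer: 166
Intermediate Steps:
U(T) = 178 (U(T) = -6 + 184 = 178)
M(E, N) = N² + E*N (M(E, N) = E*N + N² = N² + E*N)
n(p, X) = 12 (n(p, X) = -3*1*(-4) = -3*(-4) = 12)
U(65) - n(M(13, -12), h(6)) = 178 - 1*12 = 178 - 12 = 166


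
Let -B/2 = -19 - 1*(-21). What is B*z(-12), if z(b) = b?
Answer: 48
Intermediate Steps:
B = -4 (B = -2*(-19 - 1*(-21)) = -2*(-19 + 21) = -2*2 = -4)
B*z(-12) = -4*(-12) = 48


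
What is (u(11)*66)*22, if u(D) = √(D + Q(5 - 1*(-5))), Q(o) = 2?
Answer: 1452*√13 ≈ 5235.3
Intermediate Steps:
u(D) = √(2 + D) (u(D) = √(D + 2) = √(2 + D))
(u(11)*66)*22 = (√(2 + 11)*66)*22 = (√13*66)*22 = (66*√13)*22 = 1452*√13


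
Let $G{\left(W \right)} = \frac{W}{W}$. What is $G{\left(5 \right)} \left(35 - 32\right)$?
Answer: $3$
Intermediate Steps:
$G{\left(W \right)} = 1$
$G{\left(5 \right)} \left(35 - 32\right) = 1 \left(35 - 32\right) = 1 \cdot 3 = 3$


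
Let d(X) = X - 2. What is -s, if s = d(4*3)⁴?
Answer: -10000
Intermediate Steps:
d(X) = -2 + X
s = 10000 (s = (-2 + 4*3)⁴ = (-2 + 12)⁴ = 10⁴ = 10000)
-s = -1*10000 = -10000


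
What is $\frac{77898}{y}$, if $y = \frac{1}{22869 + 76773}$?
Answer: $7761912516$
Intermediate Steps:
$y = \frac{1}{99642} \approx 1.0036 \cdot 10^{-5}$
$\frac{77898}{y} = 77898 \frac{1}{\frac{1}{99642}} = 77898 \cdot 99642 = 7761912516$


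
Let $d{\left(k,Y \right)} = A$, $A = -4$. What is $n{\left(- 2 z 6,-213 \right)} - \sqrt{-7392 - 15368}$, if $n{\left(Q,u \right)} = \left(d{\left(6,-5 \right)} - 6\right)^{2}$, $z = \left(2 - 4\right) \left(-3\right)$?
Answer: $100 - 2 i \sqrt{5690} \approx 100.0 - 150.86 i$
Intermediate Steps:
$z = 6$ ($z = \left(-2\right) \left(-3\right) = 6$)
$d{\left(k,Y \right)} = -4$
$n{\left(Q,u \right)} = 100$ ($n{\left(Q,u \right)} = \left(-4 - 6\right)^{2} = \left(-10\right)^{2} = 100$)
$n{\left(- 2 z 6,-213 \right)} - \sqrt{-7392 - 15368} = 100 - \sqrt{-7392 - 15368} = 100 - \sqrt{-22760} = 100 - 2 i \sqrt{5690}$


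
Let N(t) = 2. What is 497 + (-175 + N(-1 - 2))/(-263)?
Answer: 130884/263 ≈ 497.66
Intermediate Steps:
497 + (-175 + N(-1 - 2))/(-263) = 497 + (-175 + 2)/(-263) = 497 - 1/263*(-173) = 497 + 173/263 = 130884/263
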